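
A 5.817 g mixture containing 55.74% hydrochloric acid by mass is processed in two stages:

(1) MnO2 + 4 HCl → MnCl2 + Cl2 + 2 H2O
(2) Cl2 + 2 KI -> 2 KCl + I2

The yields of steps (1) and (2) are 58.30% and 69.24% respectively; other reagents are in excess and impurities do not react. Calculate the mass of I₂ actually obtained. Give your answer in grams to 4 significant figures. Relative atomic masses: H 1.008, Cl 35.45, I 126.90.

2.278 g

Pure HCl = 5.817 × 0.5574 = 3.2424 g.
M(HCl) = 1.008 + 35.45 = 36.458 g/mol.
M(I2) = 2(126.90) = 253.80 g/mol.
n(HCl) = 3.2424 / 36.458 = 0.088935 mol.
Step 1 (HCl:Cl2 = 4:1): theoretical n(Cl2) = 0.022234 mol; at 58.30% yield, n(Cl2) = 0.012962 mol.
Step 2 (Cl2:I2 = 1:1): theoretical n(I2) = 0.012962 mol, so theoretical mass = 0.012962 × 253.80 = 3.2898 g.
At 69.24% yield, actual mass of I2 = 3.2898 × 0.6924 = 2.2779 g.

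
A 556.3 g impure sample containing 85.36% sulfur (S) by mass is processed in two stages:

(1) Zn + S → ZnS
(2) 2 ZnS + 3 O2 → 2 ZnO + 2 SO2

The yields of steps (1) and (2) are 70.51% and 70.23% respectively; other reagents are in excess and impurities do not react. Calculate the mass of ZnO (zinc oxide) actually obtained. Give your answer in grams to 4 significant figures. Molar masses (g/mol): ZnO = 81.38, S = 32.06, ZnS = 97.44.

596.9 g

Pure S = 556.3 × 0.8536 = 474.86 g.
n(S) = 474.86 / 32.06 = 14.812 mol.
Step 1 (S:ZnS = 1:1): theoretical n(ZnS) = 14.812 mol; at 70.51% yield, n(ZnS) = 10.444 mol.
Step 2 (ZnS:ZnO = 2:2): theoretical n(ZnO) = 10.444 mol, so theoretical mass = 10.444 × 81.38 = 849.90 g.
At 70.23% yield, actual mass of ZnO = 849.90 × 0.7023 = 596.89 g.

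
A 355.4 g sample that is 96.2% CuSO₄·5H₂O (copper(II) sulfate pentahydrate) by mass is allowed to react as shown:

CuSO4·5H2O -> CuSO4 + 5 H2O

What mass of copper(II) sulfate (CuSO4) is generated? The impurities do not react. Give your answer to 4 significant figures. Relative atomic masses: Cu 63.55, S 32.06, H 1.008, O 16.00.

218.6 g

Mass of pure CuSO4·5H2O = 355.4 g × 0.962 = 341.89 g.
M(CuSO4·5H2O) = 63.55 + 32.06 + 9(16.00) + 10(1.008) = 249.69 g/mol.
M(CuSO4) = 63.55 + 32.06 + 4(16.00) = 159.61 g/mol.
n(CuSO4·5H2O) = 341.89 g / 249.69 g/mol = 1.3693 mol.
From the equation the CuSO4·5H2O:CuSO4 mole ratio is 1:1, so n(CuSO4) = 1.3693 × 1/1 = 1.3693 mol.
Mass of CuSO4 = 1.3693 mol × 159.61 g/mol = 218.55 g.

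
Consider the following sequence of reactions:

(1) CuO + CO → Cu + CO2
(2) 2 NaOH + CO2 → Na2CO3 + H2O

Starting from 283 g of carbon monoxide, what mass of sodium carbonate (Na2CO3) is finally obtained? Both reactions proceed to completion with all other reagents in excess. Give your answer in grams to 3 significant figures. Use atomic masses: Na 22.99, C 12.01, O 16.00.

1070 g

M(CO) = 12.01 + 16.00 = 28.01 g/mol.
M(Na2CO3) = 2(22.99) + 12.01 + 3(16.00) = 105.99 g/mol.
n(CO) = 283.0 / 28.01 = 10.10 mol.
Step 1 gives a 1:1 ratio of CO to CO2, so n(CO2) = 10.10 mol.
In step 2 the CO2:Na2CO3 ratio is 1:1, so n(Na2CO3) = 10.10 mol.
Mass of Na2CO3 = 10.10 × 105.99 = 1071 g.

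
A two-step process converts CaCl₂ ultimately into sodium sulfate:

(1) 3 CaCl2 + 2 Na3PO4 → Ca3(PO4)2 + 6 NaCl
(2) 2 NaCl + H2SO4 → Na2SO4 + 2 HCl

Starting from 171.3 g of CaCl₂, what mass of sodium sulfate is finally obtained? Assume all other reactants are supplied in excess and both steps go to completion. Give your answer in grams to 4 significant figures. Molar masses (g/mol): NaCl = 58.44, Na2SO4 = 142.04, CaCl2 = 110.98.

n(CaCl2) = 171.30 / 110.98 = 1.5435 mol.
Step 1 gives a 3:6 ratio of CaCl2 to NaCl, so n(NaCl) = 3.0870 mol.
In step 2 the NaCl:Na2SO4 ratio is 2:1, so n(Na2SO4) = 1.5435 mol.
Mass of Na2SO4 = 1.5435 × 142.04 = 219.24 g.

219.2 g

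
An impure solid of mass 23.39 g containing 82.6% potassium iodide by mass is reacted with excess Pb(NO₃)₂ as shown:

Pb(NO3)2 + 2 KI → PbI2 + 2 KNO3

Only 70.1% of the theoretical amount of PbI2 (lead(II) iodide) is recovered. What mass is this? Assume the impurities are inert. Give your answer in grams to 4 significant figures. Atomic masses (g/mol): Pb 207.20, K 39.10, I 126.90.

Pure KI available = 23.39 g × 0.826 = 19.320 g.
M(KI) = 39.10 + 126.90 = 166.00 g/mol.
M(PbI2) = 207.20 + 2(126.90) = 461.00 g/mol.
n(KI) = 19.320 g / 166.00 g/mol = 0.11639 mol.
From the equation the KI:PbI2 mole ratio is 2:1, so n(PbI2) = 0.11639 × 1/2 = 0.058193 mol.
Mass of PbI2 = 0.058193 mol × 461.00 g/mol = 26.827 g.
Actual mass collected = 26.827 g × 0.701 = 18.806 g.

18.81 g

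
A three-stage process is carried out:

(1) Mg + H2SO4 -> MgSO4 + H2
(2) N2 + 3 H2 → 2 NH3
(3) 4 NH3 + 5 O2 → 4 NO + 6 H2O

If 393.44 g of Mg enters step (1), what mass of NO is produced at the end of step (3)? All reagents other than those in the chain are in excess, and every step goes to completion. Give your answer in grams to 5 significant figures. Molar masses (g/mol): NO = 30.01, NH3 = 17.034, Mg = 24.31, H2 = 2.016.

323.79 g

n(Mg) = 393.44 / 24.31 = 16.1843 mol.
Reaction (1): Mg→H2 ratio 1:1 ⇒ n(H2) = 16.1843 mol.
Reaction (2): H2→NH3 ratio 3:2 ⇒ n(NH3) = 10.7895 mol.
Reaction (3): NH3→NO ratio 4:4 ⇒ n(NO) = 10.7895 mol.
Mass of NO = 10.7895 × 30.01 = 323.794 g.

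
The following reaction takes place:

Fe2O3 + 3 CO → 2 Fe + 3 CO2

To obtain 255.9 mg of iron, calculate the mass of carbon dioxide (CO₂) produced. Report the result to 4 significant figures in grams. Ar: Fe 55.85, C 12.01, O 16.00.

0.3025 g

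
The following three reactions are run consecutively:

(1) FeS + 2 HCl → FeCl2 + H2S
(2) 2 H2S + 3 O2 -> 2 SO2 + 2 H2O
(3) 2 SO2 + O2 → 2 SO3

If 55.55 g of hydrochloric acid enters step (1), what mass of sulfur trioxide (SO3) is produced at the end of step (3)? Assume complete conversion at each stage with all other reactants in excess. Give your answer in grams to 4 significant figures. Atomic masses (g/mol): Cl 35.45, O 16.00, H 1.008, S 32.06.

60.99 g

M(HCl) = 1.008 + 35.45 = 36.458 g/mol.
M(SO3) = 32.06 + 3(16.00) = 80.06 g/mol.
n(HCl) = 55.55 / 36.458 = 1.5237 mol.
Reaction (1): HCl→H2S ratio 2:1 ⇒ n(H2S) = 0.76184 mol.
Reaction (2): H2S→SO2 ratio 2:2 ⇒ n(SO2) = 0.76184 mol.
Reaction (3): SO2→SO3 ratio 2:2 ⇒ n(SO3) = 0.76184 mol.
Mass of SO3 = 0.76184 × 80.06 = 60.993 g.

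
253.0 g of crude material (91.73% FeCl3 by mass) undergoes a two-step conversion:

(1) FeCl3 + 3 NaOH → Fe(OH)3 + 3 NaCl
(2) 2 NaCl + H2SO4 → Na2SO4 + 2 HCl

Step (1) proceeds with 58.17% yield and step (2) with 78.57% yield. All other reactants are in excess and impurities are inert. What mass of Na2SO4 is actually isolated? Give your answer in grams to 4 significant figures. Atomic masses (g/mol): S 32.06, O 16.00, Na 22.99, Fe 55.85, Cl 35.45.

Pure FeCl3 = 253.0 × 0.9173 = 232.08 g.
M(FeCl3) = 55.85 + 3(35.45) = 162.20 g/mol.
M(Na2SO4) = 2(22.99) + 32.06 + 4(16.00) = 142.04 g/mol.
n(FeCl3) = 232.08 / 162.20 = 1.4308 mol.
Step 1 (FeCl3:NaCl = 1:3): theoretical n(NaCl) = 4.2924 mol; at 58.17% yield, n(NaCl) = 2.4969 mol.
Step 2 (NaCl:Na2SO4 = 2:1): theoretical n(Na2SO4) = 1.2485 mol, so theoretical mass = 1.2485 × 142.04 = 177.33 g.
At 78.57% yield, actual mass of Na2SO4 = 177.33 × 0.7857 = 139.33 g.

139.3 g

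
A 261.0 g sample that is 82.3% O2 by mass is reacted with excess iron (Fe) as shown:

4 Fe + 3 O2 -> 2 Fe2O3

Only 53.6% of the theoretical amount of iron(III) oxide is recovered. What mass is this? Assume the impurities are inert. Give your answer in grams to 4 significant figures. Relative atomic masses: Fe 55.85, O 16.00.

383.1 g

Pure O2 available = 261.0 g × 0.823 = 214.80 g.
M(O2) = 2(16.00) = 32.00 g/mol.
M(Fe2O3) = 2(55.85) + 3(16.00) = 159.70 g/mol.
n(O2) = 214.80 g / 32.00 g/mol = 6.7126 mol.
From the equation the O2:Fe2O3 mole ratio is 3:2, so n(Fe2O3) = 6.7126 × 2/3 = 4.4751 mol.
Mass of Fe2O3 = 4.4751 mol × 159.70 g/mol = 714.67 g.
Actual mass collected = 714.67 g × 0.536 = 383.06 g.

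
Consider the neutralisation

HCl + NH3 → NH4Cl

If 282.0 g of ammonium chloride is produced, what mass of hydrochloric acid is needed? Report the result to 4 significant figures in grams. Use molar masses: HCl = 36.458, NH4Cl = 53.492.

192.2 g

n(NH4Cl) = 282.00 g / 53.492 g/mol = 5.2718 mol.
From the equation the NH4Cl:HCl mole ratio is 1:1, so n(HCl) = 5.2718 × 1/1 = 5.2718 mol.
Mass of HCl = 5.2718 mol × 36.458 g/mol = 192.20 g.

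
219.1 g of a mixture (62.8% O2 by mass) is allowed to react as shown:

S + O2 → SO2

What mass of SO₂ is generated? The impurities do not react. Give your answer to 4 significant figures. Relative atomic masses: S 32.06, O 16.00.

275.4 g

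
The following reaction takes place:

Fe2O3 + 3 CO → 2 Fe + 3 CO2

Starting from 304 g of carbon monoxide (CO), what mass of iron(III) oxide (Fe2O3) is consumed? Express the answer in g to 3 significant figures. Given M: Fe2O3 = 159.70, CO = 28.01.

578 g

n(CO) = 304.0 g / 28.01 g/mol = 10.85 mol.
From the equation the CO:Fe2O3 mole ratio is 3:1, so n(Fe2O3) = 10.85 × 1/3 = 3.618 mol.
Mass of Fe2O3 = 3.618 mol × 159.70 g/mol = 577.8 g.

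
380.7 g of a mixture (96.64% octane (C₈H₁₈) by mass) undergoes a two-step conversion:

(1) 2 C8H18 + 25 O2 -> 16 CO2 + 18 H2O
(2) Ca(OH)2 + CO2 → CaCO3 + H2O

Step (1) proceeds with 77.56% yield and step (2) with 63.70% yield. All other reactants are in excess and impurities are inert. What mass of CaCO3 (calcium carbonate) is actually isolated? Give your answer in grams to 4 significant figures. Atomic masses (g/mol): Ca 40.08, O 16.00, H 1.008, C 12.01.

Pure C8H18 = 380.7 × 0.9664 = 367.91 g.
M(C8H18) = 8(12.01) + 18(1.008) = 114.224 g/mol.
M(CaCO3) = 40.08 + 12.01 + 3(16.00) = 100.09 g/mol.
n(C8H18) = 367.91 / 114.224 = 3.2209 mol.
Step 1 (C8H18:CO2 = 2:16): theoretical n(CO2) = 25.768 mol; at 77.56% yield, n(CO2) = 19.985 mol.
Step 2 (CO2:CaCO3 = 1:1): theoretical n(CaCO3) = 19.985 mol, so theoretical mass = 19.985 × 100.09 = 2000.3 g.
At 63.70% yield, actual mass of CaCO3 = 2000.3 × 0.6370 = 1274.2 g.

1274 g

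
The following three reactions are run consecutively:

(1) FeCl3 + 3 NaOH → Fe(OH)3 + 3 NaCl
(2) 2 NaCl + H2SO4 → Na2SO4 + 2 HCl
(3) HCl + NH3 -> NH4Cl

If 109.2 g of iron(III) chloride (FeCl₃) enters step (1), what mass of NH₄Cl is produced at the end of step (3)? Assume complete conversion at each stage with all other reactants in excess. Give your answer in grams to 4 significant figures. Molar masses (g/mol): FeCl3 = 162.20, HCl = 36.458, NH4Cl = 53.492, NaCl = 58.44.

108.0 g

n(FeCl3) = 109.2 / 162.20 = 0.67324 mol.
Reaction (1): FeCl3→NaCl ratio 1:3 ⇒ n(NaCl) = 2.0197 mol.
Reaction (2): NaCl→HCl ratio 2:2 ⇒ n(HCl) = 2.0197 mol.
Reaction (3): HCl→NH4Cl ratio 1:1 ⇒ n(NH4Cl) = 2.0197 mol.
Mass of NH4Cl = 2.0197 × 53.492 = 108.04 g.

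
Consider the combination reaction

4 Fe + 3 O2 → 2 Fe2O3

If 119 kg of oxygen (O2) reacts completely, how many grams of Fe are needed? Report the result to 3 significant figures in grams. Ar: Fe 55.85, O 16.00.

277000 g

M(O2) = 2(16.00) = 32.00 g/mol.
M(Fe) = 55.85 g/mol.
Convert: 119 kg = 119000 g.
n(O2) = 119000 g / 32.00 g/mol = 3719 mol.
From the equation the O2:Fe mole ratio is 3:4, so n(Fe) = 3719 × 4/3 = 4958 mol.
Mass of Fe = 4958 mol × 55.85 g/mol = 276900 g.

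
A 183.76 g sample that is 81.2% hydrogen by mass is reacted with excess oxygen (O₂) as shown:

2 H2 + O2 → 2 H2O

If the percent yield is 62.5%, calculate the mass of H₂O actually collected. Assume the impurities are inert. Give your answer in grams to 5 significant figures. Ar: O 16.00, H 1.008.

833.40 g

Pure H2 available = 183.76 g × 0.812 = 149.213 g.
M(H2) = 2(1.008) = 2.016 g/mol.
M(H2O) = 2(1.008) + 16.00 = 18.016 g/mol.
n(H2) = 149.213 g / 2.016 g/mol = 74.0144 mol.
From the equation the H2:H2O mole ratio is 2:2, so n(H2O) = 74.0144 × 2/2 = 74.0144 mol.
Mass of H2O = 74.0144 mol × 18.016 g/mol = 1333.44 g.
Actual mass collected = 1333.44 g × 0.625 = 833.403 g.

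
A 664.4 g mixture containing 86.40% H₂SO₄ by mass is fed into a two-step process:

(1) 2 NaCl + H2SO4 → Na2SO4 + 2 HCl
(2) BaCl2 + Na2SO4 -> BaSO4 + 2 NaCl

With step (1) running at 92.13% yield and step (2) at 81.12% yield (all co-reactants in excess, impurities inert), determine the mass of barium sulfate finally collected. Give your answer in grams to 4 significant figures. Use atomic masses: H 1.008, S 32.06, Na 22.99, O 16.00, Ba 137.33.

1021 g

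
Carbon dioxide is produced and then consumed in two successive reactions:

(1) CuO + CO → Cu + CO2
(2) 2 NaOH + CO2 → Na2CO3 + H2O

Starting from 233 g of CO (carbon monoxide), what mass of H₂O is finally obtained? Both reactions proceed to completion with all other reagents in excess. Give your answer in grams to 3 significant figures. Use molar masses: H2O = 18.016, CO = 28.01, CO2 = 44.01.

n(CO) = 233.0 / 28.01 = 8.318 mol.
Step 1 gives a 1:1 ratio of CO to CO2, so n(CO2) = 8.318 mol.
In step 2 the CO2:H2O ratio is 1:1, so n(H2O) = 8.318 mol.
Mass of H2O = 8.318 × 18.016 = 149.9 g.

150 g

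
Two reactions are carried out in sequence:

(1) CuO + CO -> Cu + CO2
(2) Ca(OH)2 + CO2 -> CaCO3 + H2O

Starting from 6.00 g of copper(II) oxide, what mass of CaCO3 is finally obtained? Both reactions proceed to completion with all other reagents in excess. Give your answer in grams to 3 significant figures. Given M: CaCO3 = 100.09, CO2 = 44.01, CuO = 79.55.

7.55 g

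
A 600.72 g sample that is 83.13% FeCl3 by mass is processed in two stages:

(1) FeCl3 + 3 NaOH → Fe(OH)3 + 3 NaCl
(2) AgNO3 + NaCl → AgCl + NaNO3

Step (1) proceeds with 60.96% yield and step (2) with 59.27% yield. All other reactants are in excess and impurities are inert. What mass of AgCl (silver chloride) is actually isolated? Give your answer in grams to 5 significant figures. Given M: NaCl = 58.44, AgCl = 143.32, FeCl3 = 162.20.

Pure FeCl3 = 600.72 × 0.8313 = 499.379 g.
n(FeCl3) = 499.379 / 162.20 = 3.07878 mol.
Step 1 (FeCl3:NaCl = 1:3): theoretical n(NaCl) = 9.23635 mol; at 60.96% yield, n(NaCl) = 5.63048 mol.
Step 2 (NaCl:AgCl = 1:1): theoretical n(AgCl) = 5.63048 mol, so theoretical mass = 5.63048 × 143.32 = 806.960 g.
At 59.27% yield, actual mass of AgCl = 806.960 × 0.5927 = 478.285 g.

478.29 g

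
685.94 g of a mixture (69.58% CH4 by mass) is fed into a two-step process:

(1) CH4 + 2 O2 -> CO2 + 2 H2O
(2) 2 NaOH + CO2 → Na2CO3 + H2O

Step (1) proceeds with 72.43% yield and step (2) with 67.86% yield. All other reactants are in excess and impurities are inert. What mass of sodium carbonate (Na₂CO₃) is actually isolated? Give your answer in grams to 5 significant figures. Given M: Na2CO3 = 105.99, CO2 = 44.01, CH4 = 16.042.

Pure CH4 = 685.94 × 0.6958 = 477.277 g.
n(CH4) = 477.277 / 16.042 = 29.7517 mol.
Step 1 (CH4:CO2 = 1:1): theoretical n(CO2) = 29.7517 mol; at 72.43% yield, n(CO2) = 21.5492 mol.
Step 2 (CO2:Na2CO3 = 1:1): theoretical n(Na2CO3) = 21.5492 mol, so theoretical mass = 21.5492 × 105.99 = 2284.00 g.
At 67.86% yield, actual mass of Na2CO3 = 2284.00 × 0.6786 = 1549.92 g.

1549.9 g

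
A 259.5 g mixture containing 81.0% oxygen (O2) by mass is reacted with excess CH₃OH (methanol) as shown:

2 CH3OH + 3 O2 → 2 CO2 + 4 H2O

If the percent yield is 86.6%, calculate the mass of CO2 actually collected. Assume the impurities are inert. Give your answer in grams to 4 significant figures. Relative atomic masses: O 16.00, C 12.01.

Pure O2 available = 259.5 g × 0.810 = 210.19 g.
M(O2) = 2(16.00) = 32.00 g/mol.
M(CO2) = 12.01 + 2(16.00) = 44.01 g/mol.
n(O2) = 210.19 g / 32.00 g/mol = 6.5686 mol.
From the equation the O2:CO2 mole ratio is 3:2, so n(CO2) = 6.5686 × 2/3 = 4.3791 mol.
Mass of CO2 = 4.3791 mol × 44.01 g/mol = 192.72 g.
Actual mass collected = 192.72 g × 0.866 = 166.90 g.

166.9 g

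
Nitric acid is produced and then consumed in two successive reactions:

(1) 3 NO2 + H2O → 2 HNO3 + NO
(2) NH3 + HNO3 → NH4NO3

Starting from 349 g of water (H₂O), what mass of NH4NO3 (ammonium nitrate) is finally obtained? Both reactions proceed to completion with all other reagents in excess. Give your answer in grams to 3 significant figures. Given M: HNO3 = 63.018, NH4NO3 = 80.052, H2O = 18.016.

3100 g

n(H2O) = 349.0 / 18.016 = 19.37 mol.
Step 1 gives a 1:2 ratio of H2O to HNO3, so n(HNO3) = 38.74 mol.
In step 2 the HNO3:NH4NO3 ratio is 1:1, so n(NH4NO3) = 38.74 mol.
Mass of NH4NO3 = 38.74 × 80.052 = 3101 g.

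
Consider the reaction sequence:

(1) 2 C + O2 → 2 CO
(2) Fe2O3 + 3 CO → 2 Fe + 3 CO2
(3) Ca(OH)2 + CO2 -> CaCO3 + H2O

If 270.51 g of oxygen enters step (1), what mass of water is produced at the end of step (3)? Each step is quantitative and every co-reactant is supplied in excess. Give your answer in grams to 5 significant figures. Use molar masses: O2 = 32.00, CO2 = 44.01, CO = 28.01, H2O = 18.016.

304.59 g

n(O2) = 270.51 / 32.00 = 8.45344 mol.
Reaction (1): O2→CO ratio 1:2 ⇒ n(CO) = 16.9069 mol.
Reaction (2): CO→CO2 ratio 3:3 ⇒ n(CO2) = 16.9069 mol.
Reaction (3): CO2→H2O ratio 1:1 ⇒ n(H2O) = 16.9069 mol.
Mass of H2O = 16.9069 × 18.016 = 304.594 g.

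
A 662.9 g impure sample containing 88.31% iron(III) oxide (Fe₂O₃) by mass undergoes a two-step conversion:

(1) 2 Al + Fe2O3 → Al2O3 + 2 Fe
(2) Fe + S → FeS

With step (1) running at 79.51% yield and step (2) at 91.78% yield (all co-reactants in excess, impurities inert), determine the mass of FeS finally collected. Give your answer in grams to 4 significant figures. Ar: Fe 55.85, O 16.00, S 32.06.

470.3 g

Pure Fe2O3 = 662.9 × 0.8831 = 585.41 g.
M(Fe2O3) = 2(55.85) + 3(16.00) = 159.70 g/mol.
M(FeS) = 55.85 + 32.06 = 87.91 g/mol.
n(Fe2O3) = 585.41 / 159.70 = 3.6657 mol.
Step 1 (Fe2O3:Fe = 1:2): theoretical n(Fe) = 7.3313 mol; at 79.51% yield, n(Fe) = 5.8291 mol.
Step 2 (Fe:FeS = 1:1): theoretical n(FeS) = 5.8291 mol, so theoretical mass = 5.8291 × 87.91 = 512.44 g.
At 91.78% yield, actual mass of FeS = 512.44 × 0.9178 = 470.32 g.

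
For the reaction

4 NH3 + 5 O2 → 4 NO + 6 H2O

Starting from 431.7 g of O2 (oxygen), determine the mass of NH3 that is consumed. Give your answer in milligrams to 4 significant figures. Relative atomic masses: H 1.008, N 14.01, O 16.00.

183800 mg

M(O2) = 2(16.00) = 32.00 g/mol.
M(NH3) = 14.01 + 3(1.008) = 17.034 g/mol.
n(O2) = 431.70 g / 32.00 g/mol = 13.491 mol.
From the equation the O2:NH3 mole ratio is 5:4, so n(NH3) = 13.491 × 4/5 = 10.793 mol.
Mass of NH3 = 10.793 mol × 17.034 g/mol = 183.84 g.
Converting to mg: 183.84 g = 183800 mg.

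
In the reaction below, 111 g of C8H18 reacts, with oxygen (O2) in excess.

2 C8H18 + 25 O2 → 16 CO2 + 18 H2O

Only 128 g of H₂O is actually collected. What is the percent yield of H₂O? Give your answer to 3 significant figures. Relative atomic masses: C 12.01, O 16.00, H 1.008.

81.2 %

M(C8H18) = 8(12.01) + 18(1.008) = 114.224 g/mol.
M(H2O) = 2(1.008) + 16.00 = 18.016 g/mol.
n(C8H18) = 111.0 g / 114.224 g/mol = 0.9718 mol.
From the equation the C8H18:H2O mole ratio is 2:18, so n(H2O) = 0.9718 × 18/2 = 8.746 mol.
Mass of H2O = 8.746 mol × 18.016 g/mol = 157.6 g.
This is the theoretical yield. Percent yield = 128 g / 157.6 g × 100% = 81.24%.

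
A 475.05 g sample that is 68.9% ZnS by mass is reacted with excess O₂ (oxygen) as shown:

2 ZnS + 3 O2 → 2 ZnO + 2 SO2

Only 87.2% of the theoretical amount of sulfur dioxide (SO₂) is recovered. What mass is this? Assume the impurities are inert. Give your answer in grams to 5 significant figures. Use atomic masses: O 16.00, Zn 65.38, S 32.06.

187.64 g

Pure ZnS available = 475.05 g × 0.689 = 327.309 g.
M(ZnS) = 65.38 + 32.06 = 97.44 g/mol.
M(SO2) = 32.06 + 2(16.00) = 64.06 g/mol.
n(ZnS) = 327.309 g / 97.44 g/mol = 3.35909 mol.
From the equation the ZnS:SO2 mole ratio is 2:2, so n(SO2) = 3.35909 × 2/2 = 3.35909 mol.
Mass of SO2 = 3.35909 mol × 64.06 g/mol = 215.183 g.
Actual mass collected = 215.183 g × 0.872 = 187.640 g.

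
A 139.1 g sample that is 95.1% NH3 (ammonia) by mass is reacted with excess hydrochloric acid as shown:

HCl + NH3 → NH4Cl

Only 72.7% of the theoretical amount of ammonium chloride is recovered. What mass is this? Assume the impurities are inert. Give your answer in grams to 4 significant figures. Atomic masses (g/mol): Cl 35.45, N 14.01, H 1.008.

Pure NH3 available = 139.1 g × 0.951 = 132.28 g.
M(NH3) = 14.01 + 3(1.008) = 17.034 g/mol.
M(NH4Cl) = 14.01 + 4(1.008) + 35.45 = 53.492 g/mol.
n(NH3) = 132.28 g / 17.034 g/mol = 7.7659 mol.
From the equation the NH3:NH4Cl mole ratio is 1:1, so n(NH4Cl) = 7.7659 × 1/1 = 7.7659 mol.
Mass of NH4Cl = 7.7659 mol × 53.492 g/mol = 415.41 g.
Actual mass collected = 415.41 g × 0.727 = 302.01 g.

302.0 g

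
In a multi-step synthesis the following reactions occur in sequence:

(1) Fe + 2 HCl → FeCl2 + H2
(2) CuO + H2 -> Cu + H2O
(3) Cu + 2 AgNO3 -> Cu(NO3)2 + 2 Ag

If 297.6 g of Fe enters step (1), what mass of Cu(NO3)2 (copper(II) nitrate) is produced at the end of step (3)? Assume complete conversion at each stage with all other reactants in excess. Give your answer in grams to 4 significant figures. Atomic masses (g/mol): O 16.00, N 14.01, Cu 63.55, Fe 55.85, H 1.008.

999.5 g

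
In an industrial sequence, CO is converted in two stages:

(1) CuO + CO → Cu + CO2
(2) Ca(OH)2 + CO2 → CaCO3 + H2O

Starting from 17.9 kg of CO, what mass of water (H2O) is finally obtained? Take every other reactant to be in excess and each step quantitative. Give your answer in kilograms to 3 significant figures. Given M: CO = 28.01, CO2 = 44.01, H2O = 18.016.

11.5 kg

17.9 kg = 17900 g.
n(CO) = 17900 / 28.01 = 639.1 mol.
Step 1 gives a 1:1 ratio of CO to CO2, so n(CO2) = 639.1 mol.
In step 2 the CO2:H2O ratio is 1:1, so n(H2O) = 639.1 mol.
Mass of H2O = 639.1 × 18.016 = 11510 g = 11.5 kg.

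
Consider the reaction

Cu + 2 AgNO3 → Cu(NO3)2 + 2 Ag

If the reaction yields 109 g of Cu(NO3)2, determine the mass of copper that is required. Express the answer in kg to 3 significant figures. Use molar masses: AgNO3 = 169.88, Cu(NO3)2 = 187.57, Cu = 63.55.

n(Cu(NO3)2) = 109.0 g / 187.57 g/mol = 0.5811 mol.
From the equation the Cu(NO3)2:Cu mole ratio is 1:1, so n(Cu) = 0.5811 × 1/1 = 0.5811 mol.
Mass of Cu = 0.5811 mol × 63.55 g/mol = 36.93 g.
Converting to kg: 36.93 g = 0.0369 kg.

0.0369 kg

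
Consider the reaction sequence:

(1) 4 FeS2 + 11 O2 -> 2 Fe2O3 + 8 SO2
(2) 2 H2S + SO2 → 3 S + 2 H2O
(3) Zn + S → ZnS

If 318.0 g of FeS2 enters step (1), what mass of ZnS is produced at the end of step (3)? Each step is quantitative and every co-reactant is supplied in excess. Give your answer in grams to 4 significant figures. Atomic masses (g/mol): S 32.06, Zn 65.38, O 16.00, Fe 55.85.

M(FeS2) = 55.85 + 2(32.06) = 119.97 g/mol.
M(ZnS) = 65.38 + 32.06 = 97.44 g/mol.
n(FeS2) = 318.0 / 119.97 = 2.6507 mol.
Reaction (1): FeS2→SO2 ratio 4:8 ⇒ n(SO2) = 5.3013 mol.
Reaction (2): SO2→S ratio 1:3 ⇒ n(S) = 15.904 mol.
Reaction (3): S→ZnS ratio 1:1 ⇒ n(ZnS) = 15.904 mol.
Mass of ZnS = 15.904 × 97.44 = 1549.7 g.

1550 g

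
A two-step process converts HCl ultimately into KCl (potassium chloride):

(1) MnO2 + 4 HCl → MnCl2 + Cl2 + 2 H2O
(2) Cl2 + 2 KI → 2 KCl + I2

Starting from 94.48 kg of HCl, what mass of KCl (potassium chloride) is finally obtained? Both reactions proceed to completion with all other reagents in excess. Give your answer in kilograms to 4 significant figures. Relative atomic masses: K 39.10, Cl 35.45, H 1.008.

96.60 kg

M(HCl) = 1.008 + 35.45 = 36.458 g/mol.
M(KCl) = 39.10 + 35.45 = 74.55 g/mol.
94.48 kg = 94480 g.
n(HCl) = 94480 / 36.458 = 2591.5 mol.
Step 1 gives a 4:1 ratio of HCl to Cl2, so n(Cl2) = 647.87 mol.
In step 2 the Cl2:KCl ratio is 1:2, so n(KCl) = 1295.7 mol.
Mass of KCl = 1295.7 × 74.55 = 96597 g = 96.60 kg.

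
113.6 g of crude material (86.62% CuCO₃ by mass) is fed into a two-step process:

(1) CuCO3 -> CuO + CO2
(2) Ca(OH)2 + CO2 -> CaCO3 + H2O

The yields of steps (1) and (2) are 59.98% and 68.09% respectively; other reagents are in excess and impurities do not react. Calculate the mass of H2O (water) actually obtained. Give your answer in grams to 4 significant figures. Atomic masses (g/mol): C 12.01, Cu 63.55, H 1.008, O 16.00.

5.860 g

Pure CuCO3 = 113.6 × 0.8662 = 98.400 g.
M(CuCO3) = 63.55 + 12.01 + 3(16.00) = 123.56 g/mol.
M(H2O) = 2(1.008) + 16.00 = 18.016 g/mol.
n(CuCO3) = 98.400 / 123.56 = 0.79638 mol.
Step 1 (CuCO3:CO2 = 1:1): theoretical n(CO2) = 0.79638 mol; at 59.98% yield, n(CO2) = 0.47767 mol.
Step 2 (CO2:H2O = 1:1): theoretical n(H2O) = 0.47767 mol, so theoretical mass = 0.47767 × 18.016 = 8.6056 g.
At 68.09% yield, actual mass of H2O = 8.6056 × 0.6809 = 5.8596 g.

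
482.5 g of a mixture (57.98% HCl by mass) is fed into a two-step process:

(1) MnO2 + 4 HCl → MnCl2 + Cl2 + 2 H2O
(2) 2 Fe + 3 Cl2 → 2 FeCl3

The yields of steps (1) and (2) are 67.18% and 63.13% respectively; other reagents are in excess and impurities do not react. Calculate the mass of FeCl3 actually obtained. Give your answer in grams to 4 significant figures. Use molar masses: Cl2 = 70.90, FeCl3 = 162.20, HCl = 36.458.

87.97 g

Pure HCl = 482.5 × 0.5798 = 279.75 g.
n(HCl) = 279.75 / 36.458 = 7.6733 mol.
Step 1 (HCl:Cl2 = 4:1): theoretical n(Cl2) = 1.9183 mol; at 67.18% yield, n(Cl2) = 1.2887 mol.
Step 2 (Cl2:FeCl3 = 3:2): theoretical n(FeCl3) = 0.85915 mol, so theoretical mass = 0.85915 × 162.20 = 139.35 g.
At 63.13% yield, actual mass of FeCl3 = 139.35 × 0.6313 = 87.975 g.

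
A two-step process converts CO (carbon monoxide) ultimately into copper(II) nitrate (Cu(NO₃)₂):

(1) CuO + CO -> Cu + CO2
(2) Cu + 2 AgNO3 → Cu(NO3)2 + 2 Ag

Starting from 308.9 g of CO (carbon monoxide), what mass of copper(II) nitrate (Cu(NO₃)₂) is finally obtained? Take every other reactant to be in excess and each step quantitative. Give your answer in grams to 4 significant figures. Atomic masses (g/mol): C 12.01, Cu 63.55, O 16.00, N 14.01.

2069 g

M(CO) = 12.01 + 16.00 = 28.01 g/mol.
M(Cu(NO3)2) = 63.55 + 2(14.01) + 6(16.00) = 187.57 g/mol.
n(CO) = 308.90 / 28.01 = 11.028 mol.
Step 1 gives a 1:1 ratio of CO to Cu, so n(Cu) = 11.028 mol.
In step 2 the Cu:Cu(NO3)2 ratio is 1:1, so n(Cu(NO3)2) = 11.028 mol.
Mass of Cu(NO3)2 = 11.028 × 187.57 = 2068.6 g.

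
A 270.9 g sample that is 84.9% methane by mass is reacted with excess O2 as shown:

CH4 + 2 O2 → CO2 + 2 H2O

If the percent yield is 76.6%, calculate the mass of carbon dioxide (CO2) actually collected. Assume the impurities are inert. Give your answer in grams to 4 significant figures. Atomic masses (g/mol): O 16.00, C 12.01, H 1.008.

Pure CH4 available = 270.9 g × 0.849 = 229.99 g.
M(CH4) = 12.01 + 4(1.008) = 16.042 g/mol.
M(CO2) = 12.01 + 2(16.00) = 44.01 g/mol.
n(CH4) = 229.99 g / 16.042 g/mol = 14.337 mol.
From the equation the CH4:CO2 mole ratio is 1:1, so n(CO2) = 14.337 × 1/1 = 14.337 mol.
Mass of CO2 = 14.337 mol × 44.01 g/mol = 630.97 g.
Actual mass collected = 630.97 g × 0.766 = 483.32 g.

483.3 g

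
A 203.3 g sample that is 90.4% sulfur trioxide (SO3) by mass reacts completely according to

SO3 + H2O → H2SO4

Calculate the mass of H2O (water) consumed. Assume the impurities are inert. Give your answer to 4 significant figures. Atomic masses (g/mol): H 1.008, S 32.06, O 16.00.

Mass of pure SO3 = 203.3 g × 0.904 = 183.78 g.
M(SO3) = 32.06 + 3(16.00) = 80.06 g/mol.
M(H2O) = 2(1.008) + 16.00 = 18.016 g/mol.
n(SO3) = 183.78 g / 80.06 g/mol = 2.2956 mol.
From the equation the SO3:H2O mole ratio is 1:1, so n(H2O) = 2.2956 × 1/1 = 2.2956 mol.
Mass of H2O = 2.2956 mol × 18.016 g/mol = 41.357 g.

41.36 g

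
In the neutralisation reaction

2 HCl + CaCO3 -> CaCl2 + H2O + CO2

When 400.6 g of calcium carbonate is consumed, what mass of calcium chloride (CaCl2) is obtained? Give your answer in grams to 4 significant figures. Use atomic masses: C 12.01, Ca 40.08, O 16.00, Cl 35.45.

444.2 g

M(CaCO3) = 40.08 + 12.01 + 3(16.00) = 100.09 g/mol.
M(CaCl2) = 40.08 + 2(35.45) = 110.98 g/mol.
n(CaCO3) = 400.60 g / 100.09 g/mol = 4.0024 mol.
From the equation the CaCO3:CaCl2 mole ratio is 1:1, so n(CaCl2) = 4.0024 × 1/1 = 4.0024 mol.
Mass of CaCl2 = 4.0024 mol × 110.98 g/mol = 444.19 g.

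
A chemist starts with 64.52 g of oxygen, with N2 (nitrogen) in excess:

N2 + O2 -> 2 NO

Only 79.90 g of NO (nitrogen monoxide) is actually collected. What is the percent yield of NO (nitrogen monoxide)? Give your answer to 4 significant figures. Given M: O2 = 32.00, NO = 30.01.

66.02 %

n(O2) = 64.520 g / 32.00 g/mol = 2.0162 mol.
From the equation the O2:NO mole ratio is 1:2, so n(NO) = 2.0162 × 2/1 = 4.0325 mol.
Mass of NO = 4.0325 mol × 30.01 g/mol = 121.02 g.
This is the theoretical yield. Percent yield = 79.90 g / 121.02 g × 100% = 66.025%.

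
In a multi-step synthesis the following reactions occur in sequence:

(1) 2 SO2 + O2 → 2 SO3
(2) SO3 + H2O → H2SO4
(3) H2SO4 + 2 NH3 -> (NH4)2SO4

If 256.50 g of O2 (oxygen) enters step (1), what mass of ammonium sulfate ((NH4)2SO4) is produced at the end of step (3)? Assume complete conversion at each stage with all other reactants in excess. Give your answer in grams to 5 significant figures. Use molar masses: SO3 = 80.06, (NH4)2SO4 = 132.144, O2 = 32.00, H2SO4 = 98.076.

2118.4 g

n(O2) = 256.50 / 32.00 = 8.01562 mol.
Reaction (1): O2→SO3 ratio 1:2 ⇒ n(SO3) = 16.0312 mol.
Reaction (2): SO3→H2SO4 ratio 1:1 ⇒ n(H2SO4) = 16.0312 mol.
Reaction (3): H2SO4→(NH4)2SO4 ratio 1:1 ⇒ n((NH4)2SO4) = 16.0312 mol.
Mass of (NH4)2SO4 = 16.0312 × 132.144 = 2118.43 g.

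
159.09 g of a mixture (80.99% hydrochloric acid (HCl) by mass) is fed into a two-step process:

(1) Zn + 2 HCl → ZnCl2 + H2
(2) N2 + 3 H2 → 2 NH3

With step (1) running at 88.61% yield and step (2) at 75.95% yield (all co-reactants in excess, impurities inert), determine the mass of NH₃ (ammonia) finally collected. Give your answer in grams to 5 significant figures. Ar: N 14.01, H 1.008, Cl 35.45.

13.505 g

Pure HCl = 159.09 × 0.8099 = 128.847 g.
M(HCl) = 1.008 + 35.45 = 36.458 g/mol.
M(NH3) = 14.01 + 3(1.008) = 17.034 g/mol.
n(HCl) = 128.847 / 36.458 = 3.53412 mol.
Step 1 (HCl:H2 = 2:1): theoretical n(H2) = 1.76706 mol; at 88.61% yield, n(H2) = 1.56579 mol.
Step 2 (H2:NH3 = 3:2): theoretical n(NH3) = 1.04386 mol, so theoretical mass = 1.04386 × 17.034 = 17.7811 g.
At 75.95% yield, actual mass of NH3 = 17.7811 × 0.7595 = 13.5048 g.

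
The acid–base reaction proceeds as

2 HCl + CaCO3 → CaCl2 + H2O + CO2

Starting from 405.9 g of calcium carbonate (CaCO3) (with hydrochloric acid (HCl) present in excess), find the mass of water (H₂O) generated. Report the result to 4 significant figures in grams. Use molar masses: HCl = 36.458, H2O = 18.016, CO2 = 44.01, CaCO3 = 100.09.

n(CaCO3) = 405.90 g / 100.09 g/mol = 4.0554 mol.
From the equation the CaCO3:H2O mole ratio is 1:1, so n(H2O) = 4.0554 × 1/1 = 4.0554 mol.
Mass of H2O = 4.0554 mol × 18.016 g/mol = 73.061 g.

73.06 g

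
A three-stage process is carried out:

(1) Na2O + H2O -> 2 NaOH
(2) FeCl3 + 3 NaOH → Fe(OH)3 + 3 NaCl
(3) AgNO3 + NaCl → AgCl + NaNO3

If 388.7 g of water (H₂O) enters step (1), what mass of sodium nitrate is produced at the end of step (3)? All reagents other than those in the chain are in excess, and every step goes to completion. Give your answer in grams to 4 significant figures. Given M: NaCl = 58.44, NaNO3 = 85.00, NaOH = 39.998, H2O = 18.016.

n(H2O) = 388.7 / 18.016 = 21.575 mol.
Reaction (1): H2O→NaOH ratio 1:2 ⇒ n(NaOH) = 43.151 mol.
Reaction (2): NaOH→NaCl ratio 3:3 ⇒ n(NaCl) = 43.151 mol.
Reaction (3): NaCl→NaNO3 ratio 1:1 ⇒ n(NaNO3) = 43.151 mol.
Mass of NaNO3 = 43.151 × 85.00 = 3667.8 g.

3668 g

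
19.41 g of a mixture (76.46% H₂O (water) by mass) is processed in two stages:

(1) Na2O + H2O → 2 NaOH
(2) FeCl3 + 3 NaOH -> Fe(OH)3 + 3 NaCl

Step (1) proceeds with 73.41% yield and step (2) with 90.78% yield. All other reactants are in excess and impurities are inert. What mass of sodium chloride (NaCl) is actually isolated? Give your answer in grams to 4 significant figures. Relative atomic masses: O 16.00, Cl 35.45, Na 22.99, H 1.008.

64.16 g

Pure H2O = 19.41 × 0.7646 = 14.841 g.
M(H2O) = 2(1.008) + 16.00 = 18.016 g/mol.
M(NaCl) = 22.99 + 35.45 = 58.44 g/mol.
n(H2O) = 14.841 / 18.016 = 0.82376 mol.
Step 1 (H2O:NaOH = 1:2): theoretical n(NaOH) = 1.6475 mol; at 73.41% yield, n(NaOH) = 1.2094 mol.
Step 2 (NaOH:NaCl = 3:3): theoretical n(NaCl) = 1.2094 mol, so theoretical mass = 1.2094 × 58.44 = 70.680 g.
At 90.78% yield, actual mass of NaCl = 70.680 × 0.9078 = 64.163 g.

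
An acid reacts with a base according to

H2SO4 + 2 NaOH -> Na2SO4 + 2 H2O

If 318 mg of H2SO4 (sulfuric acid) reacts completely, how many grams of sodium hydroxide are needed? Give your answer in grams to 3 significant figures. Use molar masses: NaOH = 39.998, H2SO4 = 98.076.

Convert: 318 mg = 0.3180 g.
n(H2SO4) = 0.3180 g / 98.076 g/mol = 0.003242 mol.
From the equation the H2SO4:NaOH mole ratio is 1:2, so n(NaOH) = 0.003242 × 2/1 = 0.006485 mol.
Mass of NaOH = 0.006485 mol × 39.998 g/mol = 0.2594 g.

0.259 g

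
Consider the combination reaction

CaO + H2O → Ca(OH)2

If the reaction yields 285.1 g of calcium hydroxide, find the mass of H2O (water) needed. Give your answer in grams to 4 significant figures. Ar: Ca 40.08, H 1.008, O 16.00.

69.32 g

M(Ca(OH)2) = 40.08 + 2(16.00) + 2(1.008) = 74.096 g/mol.
M(H2O) = 2(1.008) + 16.00 = 18.016 g/mol.
n(Ca(OH)2) = 285.10 g / 74.096 g/mol = 3.8477 mol.
From the equation the Ca(OH)2:H2O mole ratio is 1:1, so n(H2O) = 3.8477 × 1/1 = 3.8477 mol.
Mass of H2O = 3.8477 mol × 18.016 g/mol = 69.320 g.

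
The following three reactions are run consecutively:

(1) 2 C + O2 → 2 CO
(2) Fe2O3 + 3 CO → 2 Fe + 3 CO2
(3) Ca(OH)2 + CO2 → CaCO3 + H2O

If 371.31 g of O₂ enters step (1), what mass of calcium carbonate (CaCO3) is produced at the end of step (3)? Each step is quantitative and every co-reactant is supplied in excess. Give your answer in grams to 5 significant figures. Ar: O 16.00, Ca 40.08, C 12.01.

2322.8 g

M(O2) = 2(16.00) = 32.00 g/mol.
M(CaCO3) = 40.08 + 12.01 + 3(16.00) = 100.09 g/mol.
n(O2) = 371.31 / 32.00 = 11.6034 mol.
Reaction (1): O2→CO ratio 1:2 ⇒ n(CO) = 23.2069 mol.
Reaction (2): CO→CO2 ratio 3:3 ⇒ n(CO2) = 23.2069 mol.
Reaction (3): CO2→CaCO3 ratio 1:1 ⇒ n(CaCO3) = 23.2069 mol.
Mass of CaCO3 = 23.2069 × 100.09 = 2322.78 g.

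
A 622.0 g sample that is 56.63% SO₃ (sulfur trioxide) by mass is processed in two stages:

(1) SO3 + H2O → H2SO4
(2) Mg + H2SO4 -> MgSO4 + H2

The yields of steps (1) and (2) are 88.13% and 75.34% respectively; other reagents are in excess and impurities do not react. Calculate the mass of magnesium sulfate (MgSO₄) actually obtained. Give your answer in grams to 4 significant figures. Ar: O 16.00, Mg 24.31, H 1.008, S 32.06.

351.6 g

Pure SO3 = 622.0 × 0.5663 = 352.24 g.
M(SO3) = 32.06 + 3(16.00) = 80.06 g/mol.
M(MgSO4) = 24.31 + 32.06 + 4(16.00) = 120.37 g/mol.
n(SO3) = 352.24 / 80.06 = 4.3997 mol.
Step 1 (SO3:H2SO4 = 1:1): theoretical n(H2SO4) = 4.3997 mol; at 88.13% yield, n(H2SO4) = 3.8774 mol.
Step 2 (H2SO4:MgSO4 = 1:1): theoretical n(MgSO4) = 3.8774 mol, so theoretical mass = 3.8774 × 120.37 = 466.73 g.
At 75.34% yield, actual mass of MgSO4 = 466.73 × 0.7534 = 351.63 g.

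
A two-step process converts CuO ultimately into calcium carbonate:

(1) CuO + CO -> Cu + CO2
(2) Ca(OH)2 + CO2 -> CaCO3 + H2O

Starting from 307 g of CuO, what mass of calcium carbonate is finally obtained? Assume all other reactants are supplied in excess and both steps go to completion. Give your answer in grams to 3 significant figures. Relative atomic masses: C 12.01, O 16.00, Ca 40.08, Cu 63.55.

M(CuO) = 63.55 + 16.00 = 79.55 g/mol.
M(CaCO3) = 40.08 + 12.01 + 3(16.00) = 100.09 g/mol.
n(CuO) = 307.0 / 79.55 = 3.859 mol.
Step 1 gives a 1:1 ratio of CuO to CO2, so n(CO2) = 3.859 mol.
In step 2 the CO2:CaCO3 ratio is 1:1, so n(CaCO3) = 3.859 mol.
Mass of CaCO3 = 3.859 × 100.09 = 386.3 g.

386 g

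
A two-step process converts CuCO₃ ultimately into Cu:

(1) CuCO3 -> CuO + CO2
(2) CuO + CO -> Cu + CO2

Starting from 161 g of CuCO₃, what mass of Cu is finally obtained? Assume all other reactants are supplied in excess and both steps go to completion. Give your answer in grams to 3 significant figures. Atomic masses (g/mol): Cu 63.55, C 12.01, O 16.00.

M(CuCO3) = 63.55 + 12.01 + 3(16.00) = 123.56 g/mol.
M(Cu) = 63.55 g/mol.
n(CuCO3) = 161.0 / 123.56 = 1.303 mol.
Step 1 gives a 1:1 ratio of CuCO3 to CuO, so n(CuO) = 1.303 mol.
In step 2 the CuO:Cu ratio is 1:1, so n(Cu) = 1.303 mol.
Mass of Cu = 1.303 × 63.55 = 82.81 g.

82.8 g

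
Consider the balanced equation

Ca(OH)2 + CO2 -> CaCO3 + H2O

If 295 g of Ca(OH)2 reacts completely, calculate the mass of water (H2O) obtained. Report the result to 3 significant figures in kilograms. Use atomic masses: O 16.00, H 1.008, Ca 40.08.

M(Ca(OH)2) = 40.08 + 2(16.00) + 2(1.008) = 74.096 g/mol.
M(H2O) = 2(1.008) + 16.00 = 18.016 g/mol.
n(Ca(OH)2) = 295.0 g / 74.096 g/mol = 3.981 mol.
From the equation the Ca(OH)2:H2O mole ratio is 1:1, so n(H2O) = 3.981 × 1/1 = 3.981 mol.
Mass of H2O = 3.981 mol × 18.016 g/mol = 71.73 g.
Converting to kg: 71.73 g = 0.0717 kg.

0.0717 kg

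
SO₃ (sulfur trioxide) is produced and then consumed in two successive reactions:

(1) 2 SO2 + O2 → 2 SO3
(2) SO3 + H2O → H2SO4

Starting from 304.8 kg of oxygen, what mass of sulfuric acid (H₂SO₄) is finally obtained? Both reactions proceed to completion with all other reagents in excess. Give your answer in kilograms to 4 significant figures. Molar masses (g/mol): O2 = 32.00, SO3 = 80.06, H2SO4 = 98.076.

304.8 kg = 304800 g.
n(O2) = 304800 / 32.00 = 9525.0 mol.
Step 1 gives a 1:2 ratio of O2 to SO3, so n(SO3) = 19050 mol.
In step 2 the SO3:H2SO4 ratio is 1:1, so n(H2SO4) = 19050 mol.
Mass of H2SO4 = 19050 × 98.076 = 1.8683 × 10^6 g = 1868 kg.

1868 kg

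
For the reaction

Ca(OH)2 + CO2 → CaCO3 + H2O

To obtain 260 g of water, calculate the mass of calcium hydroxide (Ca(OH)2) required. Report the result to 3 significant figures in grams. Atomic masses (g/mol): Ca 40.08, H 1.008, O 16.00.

M(H2O) = 2(1.008) + 16.00 = 18.016 g/mol.
M(Ca(OH)2) = 40.08 + 2(16.00) + 2(1.008) = 74.096 g/mol.
n(H2O) = 260.0 g / 18.016 g/mol = 14.43 mol.
From the equation the H2O:Ca(OH)2 mole ratio is 1:1, so n(Ca(OH)2) = 14.43 × 1/1 = 14.43 mol.
Mass of Ca(OH)2 = 14.43 mol × 74.096 g/mol = 1069 g.

1070 g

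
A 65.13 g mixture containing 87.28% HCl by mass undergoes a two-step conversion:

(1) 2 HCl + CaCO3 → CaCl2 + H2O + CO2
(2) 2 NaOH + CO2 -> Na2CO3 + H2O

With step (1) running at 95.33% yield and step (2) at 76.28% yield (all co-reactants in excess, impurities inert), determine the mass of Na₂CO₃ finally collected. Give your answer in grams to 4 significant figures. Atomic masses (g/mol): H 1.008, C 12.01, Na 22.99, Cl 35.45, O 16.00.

Pure HCl = 65.13 × 0.8728 = 56.845 g.
M(HCl) = 1.008 + 35.45 = 36.458 g/mol.
M(Na2CO3) = 2(22.99) + 12.01 + 3(16.00) = 105.99 g/mol.
n(HCl) = 56.845 / 36.458 = 1.5592 mol.
Step 1 (HCl:CO2 = 2:1): theoretical n(CO2) = 0.77960 mol; at 95.33% yield, n(CO2) = 0.74319 mol.
Step 2 (CO2:Na2CO3 = 1:1): theoretical n(Na2CO3) = 0.74319 mol, so theoretical mass = 0.74319 × 105.99 = 78.771 g.
At 76.28% yield, actual mass of Na2CO3 = 78.771 × 0.7628 = 60.087 g.

60.09 g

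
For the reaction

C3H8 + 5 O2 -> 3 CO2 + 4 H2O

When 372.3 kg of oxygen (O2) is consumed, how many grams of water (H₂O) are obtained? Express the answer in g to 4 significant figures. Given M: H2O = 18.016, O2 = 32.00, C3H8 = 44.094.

Convert: 372.3 kg = 372300 g.
n(O2) = 372300 g / 32.00 g/mol = 11634 mol.
From the equation the O2:H2O mole ratio is 5:4, so n(H2O) = 11634 × 4/5 = 9307.5 mol.
Mass of H2O = 9307.5 mol × 18.016 g/mol = 167680 g.

167700 g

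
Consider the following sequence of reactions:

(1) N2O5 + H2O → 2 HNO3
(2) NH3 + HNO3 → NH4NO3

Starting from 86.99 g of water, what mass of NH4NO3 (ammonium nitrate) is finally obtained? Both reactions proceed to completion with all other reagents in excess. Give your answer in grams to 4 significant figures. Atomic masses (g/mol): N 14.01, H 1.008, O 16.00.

773.1 g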